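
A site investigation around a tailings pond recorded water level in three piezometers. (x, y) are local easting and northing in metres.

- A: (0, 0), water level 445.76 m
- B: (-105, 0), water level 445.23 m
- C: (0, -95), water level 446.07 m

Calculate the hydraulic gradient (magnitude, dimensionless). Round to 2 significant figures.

0.0060

∂h/∂x = (445.23 − 445.76) / (-105 − 0) = +0.005048
∂h/∂y = (446.07 − 445.76) / (-95 − 0) = -0.003263
|∇h| = √(0.005048² + -0.003263²) = 0.006011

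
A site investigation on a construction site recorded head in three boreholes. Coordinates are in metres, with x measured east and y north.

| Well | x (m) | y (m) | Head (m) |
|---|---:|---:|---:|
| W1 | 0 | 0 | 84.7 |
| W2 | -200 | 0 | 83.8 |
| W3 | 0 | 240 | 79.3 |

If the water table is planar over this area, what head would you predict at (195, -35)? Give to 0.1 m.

86.4 m

∂h/∂x = (83.8 − 84.7) / (-200 − 0) = +0.004500
∂h/∂y = (79.3 − 84.7) / (240 − 0) = -0.02250
h(195, -35) = 84.7 + (+0.004500)·(195) + (-0.02250)·(-35) = 84.7 +0.878 +0.788 = 86.365 m.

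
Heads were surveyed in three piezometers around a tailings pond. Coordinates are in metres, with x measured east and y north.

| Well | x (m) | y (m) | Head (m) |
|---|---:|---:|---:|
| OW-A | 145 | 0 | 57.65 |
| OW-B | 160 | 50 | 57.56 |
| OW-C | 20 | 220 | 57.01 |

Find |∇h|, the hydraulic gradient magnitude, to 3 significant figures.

Differences from OW-A: to OW-B (Δx, Δy, Δh) = (15, 50, -0.09); to OW-C = (-125, 220, -0.64).
Determinant of the coordinate differences = 15·220 − (-125)·50 = 9550.
∂h/∂x = [(-0.09)·220 − (-0.64)·50] / 9550 = +0.001277
∂h/∂y = [15·(-0.64) − (-125)·(-0.09)] / 9550 = -0.002183
|∇h| = √(0.001277² + -0.002183²) = 0.002529

0.00253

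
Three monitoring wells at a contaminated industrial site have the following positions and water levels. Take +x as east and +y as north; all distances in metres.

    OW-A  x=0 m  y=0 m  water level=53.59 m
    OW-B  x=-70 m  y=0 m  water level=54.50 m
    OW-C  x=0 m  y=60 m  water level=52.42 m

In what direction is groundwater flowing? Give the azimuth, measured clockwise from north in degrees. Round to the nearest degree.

∂h/∂x = (54.50 − 53.59) / (-70 − 0) = -0.01300
∂h/∂y = (52.42 − 53.59) / (60 − 0) = -0.01950
Flow direction (−∇h) has components (+0.01300 E, +0.01950 N).
Azimuth = atan2(E, N) = atan2(+0.01300, +0.01950) = 33.7° ≈ 034°.

034°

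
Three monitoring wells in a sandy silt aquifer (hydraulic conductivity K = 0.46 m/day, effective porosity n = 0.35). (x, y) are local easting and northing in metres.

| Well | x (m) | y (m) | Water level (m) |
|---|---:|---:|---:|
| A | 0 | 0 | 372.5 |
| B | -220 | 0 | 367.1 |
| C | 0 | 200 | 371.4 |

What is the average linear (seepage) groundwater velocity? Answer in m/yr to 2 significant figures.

∂h/∂x = (367.1 − 372.5) / (-220 − 0) = +0.02455
∂h/∂y = (371.4 − 372.5) / (200 − 0) = -0.005500
|∇h| = √(0.02455² + -0.005500²) = 0.02516
Seepage velocity v = K·i/n = 0.46 × 0.02516 / 0.35 = 0.03307 m/day = 12.08 m/yr.

12 m/yr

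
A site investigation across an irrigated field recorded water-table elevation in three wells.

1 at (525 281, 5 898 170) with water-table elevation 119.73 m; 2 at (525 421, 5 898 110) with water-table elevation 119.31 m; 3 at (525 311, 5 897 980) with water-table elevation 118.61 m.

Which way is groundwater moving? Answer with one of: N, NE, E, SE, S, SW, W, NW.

S

With h = a·x + b·y + c and 1 as origin, the differences give:
  140·a + (-60)·b = -0.42
  30·a + (-190)·b = -1.12
Eliminate b (×(-190) and ×(-60), subtract): -24800·a = 12.600 → a = ∂h/∂x = -0.0005081
Back-substitute: b = ∂h/∂y = +0.005815.
Flow = −∇h = (+0.0005081 east, -0.005815 north), which points south.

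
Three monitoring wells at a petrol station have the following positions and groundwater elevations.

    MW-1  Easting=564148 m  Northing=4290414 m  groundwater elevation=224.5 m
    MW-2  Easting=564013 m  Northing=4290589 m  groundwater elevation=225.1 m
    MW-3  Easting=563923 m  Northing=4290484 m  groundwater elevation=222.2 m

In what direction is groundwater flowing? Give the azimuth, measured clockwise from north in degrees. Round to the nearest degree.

Taking MW-1 as reference: MW-2−MW-1 = (-135, 175, +0.6); MW-3−MW-1 = (-225, 70, -2.3).
Determinant of the coordinate differences = (-135)·70 − (-225)·175 = 29925.
∂h/∂x = [(+0.6)·70 − (-2.3)·175] / 29925 = +0.01485
∂h/∂y = [(-135)·(-2.3) − (-225)·(+0.6)] / 29925 = +0.01489
Flow direction (−∇h) has components (-0.01485 E, -0.01489 N).
Azimuth = atan2(E, N) = atan2(-0.01485, -0.01489) = 224.9° ≈ 225°.

225°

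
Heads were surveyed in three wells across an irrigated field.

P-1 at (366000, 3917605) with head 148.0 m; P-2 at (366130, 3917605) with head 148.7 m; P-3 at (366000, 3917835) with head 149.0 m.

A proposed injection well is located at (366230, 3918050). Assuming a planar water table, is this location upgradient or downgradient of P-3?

upgradient

∂h/∂x = (148.7 − 148.0) / (366130 − 366000) = +0.005385
∂h/∂y = (149.0 − 148.0) / (3917835 − 3917605) = +0.004348
Head at (366230, 3918050) = 148.0 + (+0.005385)·(230) + (+0.004348)·(445) = 151.17 m.
That is higher than the 149.0 m at P-3, so the point is upgradient.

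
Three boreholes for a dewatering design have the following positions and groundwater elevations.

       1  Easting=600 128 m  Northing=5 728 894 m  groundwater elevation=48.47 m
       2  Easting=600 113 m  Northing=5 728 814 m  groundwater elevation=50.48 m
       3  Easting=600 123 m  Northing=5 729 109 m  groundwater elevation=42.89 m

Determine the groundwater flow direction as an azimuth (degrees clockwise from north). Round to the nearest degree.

Differences from 1: to 2 (Δx, Δy, Δh) = (-15, -80, +2.01); to 3 = (-5, 215, -5.58).
Solve a·Δx + b·Δy = Δh: det = (-15)·215 − (-5)·(-80) = -3625.
∂h/∂x = [(+2.01)·215 − (-5.58)·(-80)] / -3625 = +0.003931
∂h/∂y = [(-15)·(-5.58) − (-5)·(+2.01)] / -3625 = -0.02586
Flow direction (−∇h) has components (-0.003931 E, +0.02586 N).
Azimuth = atan2(E, N) = atan2(-0.003931, +0.02586) = 351.4° ≈ 351°.

351°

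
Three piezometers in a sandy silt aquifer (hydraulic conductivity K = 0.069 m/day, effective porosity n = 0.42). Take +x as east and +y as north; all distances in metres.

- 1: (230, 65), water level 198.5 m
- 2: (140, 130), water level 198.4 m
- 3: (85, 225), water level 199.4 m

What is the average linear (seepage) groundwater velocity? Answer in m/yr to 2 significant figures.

1.5 m/yr

Taking 1 as reference: 2−1 = (-90, 65, -0.1); 3−1 = (-145, 160, +0.9).
Determinant of the coordinate differences = (-90)·160 − (-145)·65 = -4975.
∂h/∂x = [(-0.1)·160 − (+0.9)·65] / -4975 = +0.01497
∂h/∂y = [(-90)·(+0.9) − (-145)·(-0.1)] / -4975 = +0.01920
|∇h| = √(0.01497² + 0.01920²) = 0.02435
Seepage velocity v = K·i/n = 0.069 × 0.02435 / 0.42 = 0.004 m/day = 1.461 m/yr.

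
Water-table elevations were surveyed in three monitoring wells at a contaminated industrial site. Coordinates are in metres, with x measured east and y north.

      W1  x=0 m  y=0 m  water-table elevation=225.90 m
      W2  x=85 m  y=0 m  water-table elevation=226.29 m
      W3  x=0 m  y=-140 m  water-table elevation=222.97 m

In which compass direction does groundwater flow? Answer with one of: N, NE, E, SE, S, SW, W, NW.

S

∂h/∂x = (226.29 − 225.90) / (85 − 0) = +0.004588
∂h/∂y = (222.97 − 225.90) / (-140 − 0) = +0.02093
Flow = −∇h = (-0.004588 east, -0.02093 north), which points south.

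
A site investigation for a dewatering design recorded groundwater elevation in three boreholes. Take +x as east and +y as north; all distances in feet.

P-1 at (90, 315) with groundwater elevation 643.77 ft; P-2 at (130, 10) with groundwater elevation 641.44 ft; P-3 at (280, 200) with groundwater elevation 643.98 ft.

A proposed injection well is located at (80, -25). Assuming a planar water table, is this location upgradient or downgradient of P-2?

With h = a·x + b·y + c and P-1 as origin, the differences give:
  40·a + (-305)·b = -2.33
  190·a + (-115)·b = +0.21
Eliminate b (×(-115) and ×(-305), subtract): 53350·a = 332.000 → a = ∂h/∂x = +0.006223
Back-substitute: b = ∂h/∂y = +0.008455.
Head at (80, -25) = 643.77 + (+0.006223)·(-10) + (+0.008455)·(-340) = 640.83 ft.
That is lower than the 641.44 ft at P-2, so the point is downgradient.

downgradient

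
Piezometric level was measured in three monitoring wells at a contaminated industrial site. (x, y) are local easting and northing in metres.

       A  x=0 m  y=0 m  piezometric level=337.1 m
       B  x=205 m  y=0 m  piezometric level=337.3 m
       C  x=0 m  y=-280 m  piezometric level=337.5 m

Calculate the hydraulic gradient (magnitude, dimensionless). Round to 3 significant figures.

∂h/∂x = (337.3 − 337.1) / (205 − 0) = +0.0009756
∂h/∂y = (337.5 − 337.1) / (-280 − 0) = -0.001429
|∇h| = √(0.0009756² + -0.001429²) = 0.00173

0.00173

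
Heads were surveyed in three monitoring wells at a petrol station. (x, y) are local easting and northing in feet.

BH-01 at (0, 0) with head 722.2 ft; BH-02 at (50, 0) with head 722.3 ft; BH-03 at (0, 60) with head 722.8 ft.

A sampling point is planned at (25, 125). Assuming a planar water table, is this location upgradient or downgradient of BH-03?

upgradient

∂h/∂x = (722.3 − 722.2) / (50 − 0) = +0.002000
∂h/∂y = (722.8 − 722.2) / (60 − 0) = +0.010000
Head at (25, 125) = 722.2 + (+0.002000)·(25) + (+0.010000)·(125) = 723.50 ft.
That is higher than the 722.8 ft at BH-03, so the point is upgradient.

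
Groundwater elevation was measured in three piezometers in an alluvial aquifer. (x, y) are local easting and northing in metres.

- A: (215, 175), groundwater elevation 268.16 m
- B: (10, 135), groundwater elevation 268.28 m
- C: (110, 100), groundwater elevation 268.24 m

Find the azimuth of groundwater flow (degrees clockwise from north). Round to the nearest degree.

Differences from A: to B (Δx, Δy, Δh) = (-205, -40, +0.12); to C = (-105, -75, +0.08).
Determinant of the coordinate differences = (-205)·(-75) − (-105)·(-40) = 11175.
∂h/∂x = [(+0.12)·(-75) − (+0.08)·(-40)] / 11175 = -0.0005190
∂h/∂y = [(-205)·(+0.08) − (-105)·(+0.12)] / 11175 = -0.0003400
Flow direction (−∇h) has components (+0.0005190 E, +0.0003400 N).
Azimuth = atan2(E, N) = atan2(+0.0005190, +0.0003400) = 56.8° ≈ 057°.

057°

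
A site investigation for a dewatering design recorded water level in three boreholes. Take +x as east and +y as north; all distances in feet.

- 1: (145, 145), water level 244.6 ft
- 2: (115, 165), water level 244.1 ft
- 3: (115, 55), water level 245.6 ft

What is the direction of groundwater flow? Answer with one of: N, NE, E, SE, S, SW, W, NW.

NW

With h = a·x + b·y + c and 1 as origin, the differences give:
  (-30)·a + 20·b = -0.5
  (-30)·a + (-90)·b = +1.0
Eliminate b (×(-90) and ×20, subtract): 3300·a = 25.00 → a = ∂h/∂x = +0.007576
Back-substitute: b = ∂h/∂y = -0.01364.
Flow = −∇h = (-0.007576 east, +0.01364 north), which points northwest.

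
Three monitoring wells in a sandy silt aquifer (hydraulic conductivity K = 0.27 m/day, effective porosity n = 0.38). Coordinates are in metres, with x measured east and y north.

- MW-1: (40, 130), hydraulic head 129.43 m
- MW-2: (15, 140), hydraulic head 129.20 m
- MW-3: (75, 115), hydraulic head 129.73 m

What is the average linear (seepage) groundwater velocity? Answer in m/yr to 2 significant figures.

7.4 m/yr

With h = a·x + b·y + c and MW-1 as origin, the differences give:
  (-25)·a + 10·b = -0.23
  35·a + (-15)·b = +0.30
Eliminate b (×(-15) and ×10, subtract): 25·a = 0.450 → a = ∂h/∂x = +0.01800
Back-substitute: b = ∂h/∂y = +0.02200.
|∇h| = √(0.01800² + 0.02200²) = 0.02843
Seepage velocity v = K·i/n = 0.27 × 0.02843 / 0.38 = 0.0202 m/day = 7.378 m/yr.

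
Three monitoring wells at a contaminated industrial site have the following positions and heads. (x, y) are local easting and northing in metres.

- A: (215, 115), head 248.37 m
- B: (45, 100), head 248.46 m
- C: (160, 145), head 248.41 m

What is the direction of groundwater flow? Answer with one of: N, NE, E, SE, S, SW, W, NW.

Differences from A: to B (Δx, Δy, Δh) = (-170, -15, +0.09); to C = (-55, 30, +0.04).
Determinant of the coordinate differences = (-170)·30 − (-55)·(-15) = -5925.
∂h/∂x = [(+0.09)·30 − (+0.04)·(-15)] / -5925 = -0.0005570
∂h/∂y = [(-170)·(+0.04) − (-55)·(+0.09)] / -5925 = +0.0003122
Flow = −∇h = (+0.0005570 east, -0.0003122 north), which points southeast.

SE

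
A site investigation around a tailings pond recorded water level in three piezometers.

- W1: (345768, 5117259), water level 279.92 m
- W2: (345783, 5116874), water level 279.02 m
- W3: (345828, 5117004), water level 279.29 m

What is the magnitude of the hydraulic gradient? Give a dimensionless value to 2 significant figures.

0.0024

Three-point gradient (reference W1): Δ to W2 = (15, -385, -0.90), Δ to W3 = (60, -255, -0.63).
∂h/∂x = -0.0006770, ∂h/∂y = +0.002311 (det = 19275).
|∇h| = √(-0.0006770² + 0.002311²) = 0.002408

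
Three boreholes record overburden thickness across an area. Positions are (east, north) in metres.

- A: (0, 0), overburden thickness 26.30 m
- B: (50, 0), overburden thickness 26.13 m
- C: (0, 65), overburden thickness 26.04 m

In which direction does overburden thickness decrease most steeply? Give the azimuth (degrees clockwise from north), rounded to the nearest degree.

∂d/∂x = (26.13 − 26.30) / (50 − 0) = -0.003400
∂d/∂y = (26.04 − 26.30) / (65 − 0) = -0.004000
Steepest decrease is along −∇f: components (+0.003400 E, +0.004000 N).
Azimuth = atan2(+0.003400, +0.004000) = 40.4° ≈ 040°.

040°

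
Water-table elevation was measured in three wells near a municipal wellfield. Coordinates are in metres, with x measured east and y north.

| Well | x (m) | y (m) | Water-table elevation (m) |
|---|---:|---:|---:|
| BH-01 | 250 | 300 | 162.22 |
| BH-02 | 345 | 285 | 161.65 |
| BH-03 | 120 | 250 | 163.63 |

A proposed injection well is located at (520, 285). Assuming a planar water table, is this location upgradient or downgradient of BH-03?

With h = a·x + b·y + c and BH-01 as origin, the differences give:
  95·a + (-15)·b = -0.57
  (-130)·a + (-50)·b = +1.41
Eliminate b (×(-50) and ×(-15), subtract): -6700·a = 49.650 → a = ∂h/∂x = -0.007410
Back-substitute: b = ∂h/∂y = -0.008933.
Head at (520, 285) = 162.22 + (-0.007410)·(270) + (-0.008933)·(-15) = 160.35 m.
That is lower than the 163.63 m at BH-03, so the point is downgradient.

downgradient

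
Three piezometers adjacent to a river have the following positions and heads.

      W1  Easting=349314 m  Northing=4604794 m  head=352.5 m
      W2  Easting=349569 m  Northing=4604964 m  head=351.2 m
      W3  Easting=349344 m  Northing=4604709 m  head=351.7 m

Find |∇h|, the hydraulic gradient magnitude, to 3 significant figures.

0.0111

With h = a·x + b·y + c and W1 as origin, the differences give:
  255·a + 170·b = -1.3
  30·a + (-85)·b = -0.8
Eliminate b (×(-85) and ×170, subtract): -26775·a = 246.50 → a = ∂h/∂x = -0.009206
Back-substitute: b = ∂h/∂y = +0.006162.
|∇h| = √(-0.009206² + 0.006162²) = 0.01108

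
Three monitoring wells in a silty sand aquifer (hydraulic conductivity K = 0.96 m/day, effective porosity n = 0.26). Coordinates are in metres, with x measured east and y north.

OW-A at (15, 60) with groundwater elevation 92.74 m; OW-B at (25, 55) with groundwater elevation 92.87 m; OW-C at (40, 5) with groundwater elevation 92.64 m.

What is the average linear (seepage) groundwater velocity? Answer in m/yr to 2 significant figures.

Three-point gradient (reference OW-A): Δ to OW-B = (10, -5, +0.13), Δ to OW-C = (25, -55, -0.10).
∂h/∂x = +0.01800, ∂h/∂y = +0.01000 (det = -425).
|∇h| = √(0.01800² + 0.01000²) = 0.02059
Seepage velocity v = K·i/n = 0.96 × 0.02059 / 0.26 = 0.07602 m/day = 27.77 m/yr.

28 m/yr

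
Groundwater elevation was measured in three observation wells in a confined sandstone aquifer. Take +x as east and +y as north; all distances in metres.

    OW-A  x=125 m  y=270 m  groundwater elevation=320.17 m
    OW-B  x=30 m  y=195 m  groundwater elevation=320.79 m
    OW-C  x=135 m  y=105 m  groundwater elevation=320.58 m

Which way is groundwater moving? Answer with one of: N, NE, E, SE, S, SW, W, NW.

NE

Taking OW-A as reference: OW-B−OW-A = (-95, -75, +0.62); OW-C−OW-A = (10, -165, +0.41).
Solve a·Δx + b·Δy = Δh: det = (-95)·(-165) − 10·(-75) = 16425.
∂h/∂x = [(+0.62)·(-165) − (+0.41)·(-75)] / 16425 = -0.004356
∂h/∂y = [(-95)·(+0.41) − 10·(+0.62)] / 16425 = -0.002749
Flow = −∇h = (+0.004356 east, +0.002749 north), which points northeast.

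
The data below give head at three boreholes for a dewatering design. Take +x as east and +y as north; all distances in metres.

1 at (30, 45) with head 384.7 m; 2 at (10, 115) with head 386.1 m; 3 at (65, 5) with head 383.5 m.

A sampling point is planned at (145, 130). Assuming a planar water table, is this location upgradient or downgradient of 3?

With h = a·x + b·y + c and 1 as origin, the differences give:
  (-20)·a + 70·b = +1.4
  35·a + (-40)·b = -1.2
Eliminate b (×(-40) and ×70, subtract): -1650·a = 28.00 → a = ∂h/∂x = -0.01697
Back-substitute: b = ∂h/∂y = +0.01515.
Head at (145, 130) = 384.7 + (-0.01697)·(115) + (+0.01515)·(85) = 384.04 m.
That is higher than the 383.5 m at 3, so the point is upgradient.

upgradient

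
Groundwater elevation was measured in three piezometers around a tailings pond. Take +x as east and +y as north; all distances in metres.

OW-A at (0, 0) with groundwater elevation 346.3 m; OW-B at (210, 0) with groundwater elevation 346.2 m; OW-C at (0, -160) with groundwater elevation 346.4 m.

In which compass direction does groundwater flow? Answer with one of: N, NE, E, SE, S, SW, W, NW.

NE

∂h/∂x = (346.2 − 346.3) / (210 − 0) = -0.0004762
∂h/∂y = (346.4 − 346.3) / (-160 − 0) = -0.0006250
Flow = −∇h = (+0.0004762 east, +0.0006250 north), which points northeast.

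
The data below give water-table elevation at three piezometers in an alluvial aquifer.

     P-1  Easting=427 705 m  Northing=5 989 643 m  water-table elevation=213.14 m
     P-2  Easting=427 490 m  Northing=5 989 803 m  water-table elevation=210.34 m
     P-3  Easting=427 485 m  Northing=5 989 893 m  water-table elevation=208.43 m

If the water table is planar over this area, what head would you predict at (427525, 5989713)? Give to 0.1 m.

212.2 m

Three-point gradient (reference P-1): Δ to P-2 = (-215, 160, -2.80), Δ to P-3 = (-220, 250, -4.71).
∂h/∂x = -0.002889, ∂h/∂y = -0.02138 (det = -18550).
h(427525, 5989713) = 213.14 + (-0.002889)·(-180) + (-0.02138)·(70) = 213.14 +0.520 -1.497 = 212.163 m.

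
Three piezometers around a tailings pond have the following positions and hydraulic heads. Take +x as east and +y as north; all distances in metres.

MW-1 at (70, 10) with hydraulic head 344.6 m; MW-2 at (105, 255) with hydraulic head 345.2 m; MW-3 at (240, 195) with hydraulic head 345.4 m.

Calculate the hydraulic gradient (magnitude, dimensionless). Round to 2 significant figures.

0.0032

With h = a·x + b·y + c and MW-1 as origin, the differences give:
  35·a + 245·b = +0.6
  170·a + 185·b = +0.8
Eliminate b (×185 and ×245, subtract): -35175·a = -85.00 → a = ∂h/∂x = +0.002416
Back-substitute: b = ∂h/∂y = +0.002104.
|∇h| = √(0.002416² + 0.002104²) = 0.003204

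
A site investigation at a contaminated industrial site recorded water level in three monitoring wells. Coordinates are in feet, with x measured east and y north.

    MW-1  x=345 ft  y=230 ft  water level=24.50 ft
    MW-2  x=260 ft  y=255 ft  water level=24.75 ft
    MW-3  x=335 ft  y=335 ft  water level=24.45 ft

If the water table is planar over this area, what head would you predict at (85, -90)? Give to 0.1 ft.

Taking MW-1 as reference: MW-2−MW-1 = (-85, 25, +0.25); MW-3−MW-1 = (-10, 105, -0.05).
Solve a·Δx + b·Δy = Δh: det = (-85)·105 − (-10)·25 = -8675.
∂h/∂x = [(+0.25)·105 − (-0.05)·25] / -8675 = -0.003170
∂h/∂y = [(-85)·(-0.05) − (-10)·(+0.25)] / -8675 = -0.0007781
h(85, -90) = 24.50 + (-0.003170)·(-260) + (-0.0007781)·(-320) = 24.50 +0.824 +0.249 = 25.573 ft.

25.6 ft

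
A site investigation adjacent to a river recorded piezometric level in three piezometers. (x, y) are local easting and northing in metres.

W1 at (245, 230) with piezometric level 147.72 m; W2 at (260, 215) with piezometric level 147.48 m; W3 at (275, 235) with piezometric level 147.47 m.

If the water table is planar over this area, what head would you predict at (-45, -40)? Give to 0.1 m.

With h = a·x + b·y + c and W1 as origin, the differences give:
  15·a + (-15)·b = -0.24
  30·a + 5·b = -0.25
Eliminate b (×5 and ×(-15), subtract): 525·a = -4.950 → a = ∂h/∂x = -0.009429
Back-substitute: b = ∂h/∂y = +0.006571.
h(-45, -40) = 147.72 + (-0.009429)·(-290) + (+0.006571)·(-270) = 147.72 +2.734 -1.774 = 148.680 m.

148.7 m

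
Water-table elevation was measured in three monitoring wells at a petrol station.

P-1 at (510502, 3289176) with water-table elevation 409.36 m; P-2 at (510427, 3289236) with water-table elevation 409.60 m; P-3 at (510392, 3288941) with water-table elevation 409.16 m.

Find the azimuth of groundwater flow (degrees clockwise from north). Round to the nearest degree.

133°

With h = a·x + b·y + c and P-1 as origin, the differences give:
  (-75)·a + 60·b = +0.24
  (-110)·a + (-235)·b = -0.20
Eliminate b (×(-235) and ×60, subtract): 24225·a = -44.400 → a = ∂h/∂x = -0.001833
Back-substitute: b = ∂h/∂y = +0.001709.
Flow direction (−∇h) has components (+0.001833 E, -0.001709 N).
Azimuth = atan2(E, N) = atan2(+0.001833, -0.001709) = 133.0° ≈ 133°.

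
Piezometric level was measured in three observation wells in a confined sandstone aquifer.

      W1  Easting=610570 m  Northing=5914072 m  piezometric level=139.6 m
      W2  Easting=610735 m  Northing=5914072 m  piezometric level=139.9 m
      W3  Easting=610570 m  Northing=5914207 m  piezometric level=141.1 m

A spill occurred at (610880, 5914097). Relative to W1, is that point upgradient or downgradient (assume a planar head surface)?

upgradient

∂h/∂x = (139.9 − 139.6) / (610735 − 610570) = +0.001818
∂h/∂y = (141.1 − 139.6) / (5914207 − 5914072) = +0.01111
Head at (610880, 5914097) = 139.6 + (+0.001818)·(310) + (+0.01111)·(25) = 140.44 m.
That is higher than the 139.6 m at W1, so the point is upgradient.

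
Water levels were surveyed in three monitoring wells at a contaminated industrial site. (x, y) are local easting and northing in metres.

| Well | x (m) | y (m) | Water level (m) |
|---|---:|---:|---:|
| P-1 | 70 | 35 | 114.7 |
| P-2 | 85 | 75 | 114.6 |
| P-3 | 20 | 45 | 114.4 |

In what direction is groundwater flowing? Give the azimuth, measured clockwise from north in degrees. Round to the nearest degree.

311°

With h = a·x + b·y + c and P-1 as origin, the differences give:
  15·a + 40·b = -0.1
  (-50)·a + 10·b = -0.3
Eliminate b (×10 and ×40, subtract): 2150·a = 11.00 → a = ∂h/∂x = +0.005116
Back-substitute: b = ∂h/∂y = -0.004419.
Flow direction (−∇h) has components (-0.005116 E, +0.004419 N).
Azimuth = atan2(E, N) = atan2(-0.005116, +0.004419) = 310.8° ≈ 311°.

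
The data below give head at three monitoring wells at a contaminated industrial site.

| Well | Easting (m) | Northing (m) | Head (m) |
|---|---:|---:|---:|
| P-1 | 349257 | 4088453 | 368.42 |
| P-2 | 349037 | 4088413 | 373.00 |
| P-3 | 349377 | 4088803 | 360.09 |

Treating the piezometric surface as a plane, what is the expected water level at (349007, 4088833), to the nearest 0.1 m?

With h = a·x + b·y + c and P-1 as origin, the differences give:
  (-220)·a + (-40)·b = +4.58
  120·a + 350·b = -8.33
Eliminate b (×350 and ×(-40), subtract): -72200·a = 1269.800 → a = ∂h/∂x = -0.01759
Back-substitute: b = ∂h/∂y = -0.01777.
h(349007, 4088833) = 368.42 + (-0.01759)·(-250) + (-0.01777)·(380) = 368.42 +4.397 -6.753 = 366.064 m.

366.1 m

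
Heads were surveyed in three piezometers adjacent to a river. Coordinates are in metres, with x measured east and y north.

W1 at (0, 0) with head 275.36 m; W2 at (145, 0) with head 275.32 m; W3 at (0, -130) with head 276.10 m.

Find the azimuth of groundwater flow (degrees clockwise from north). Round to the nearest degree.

003°

∂h/∂x = (275.32 − 275.36) / (145 − 0) = -0.0002759
∂h/∂y = (276.10 − 275.36) / (-130 − 0) = -0.005692
Flow direction (−∇h) has components (+0.0002759 E, +0.005692 N).
Azimuth = atan2(E, N) = atan2(+0.0002759, +0.005692) = 2.8° ≈ 003°.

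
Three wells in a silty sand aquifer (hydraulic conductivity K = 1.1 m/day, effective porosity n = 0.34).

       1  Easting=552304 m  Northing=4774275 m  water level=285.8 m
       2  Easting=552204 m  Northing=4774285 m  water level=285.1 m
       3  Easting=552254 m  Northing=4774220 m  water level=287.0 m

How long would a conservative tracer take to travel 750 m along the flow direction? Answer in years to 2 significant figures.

24 years

Three-point gradient (reference 1): Δ to 2 = (-100, 10, -0.7), Δ to 3 = (-50, -55, +1.2).
∂h/∂x = +0.004417, ∂h/∂y = -0.02583 (det = 6000).
|∇h| = √(0.004417² + -0.02583²) = 0.0262
Seepage velocity v = K·i/n = 1.1 × 0.0262 / 0.34 = 0.08476 m/day.
t = 750 / 0.08476 = 8849 days = 24.2 years.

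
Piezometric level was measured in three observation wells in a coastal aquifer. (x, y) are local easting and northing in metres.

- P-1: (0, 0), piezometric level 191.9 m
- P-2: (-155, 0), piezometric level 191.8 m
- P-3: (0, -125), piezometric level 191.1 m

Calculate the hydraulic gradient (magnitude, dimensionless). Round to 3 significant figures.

∂h/∂x = (191.8 − 191.9) / (-155 − 0) = +0.0006452
∂h/∂y = (191.1 − 191.9) / (-125 − 0) = +0.006400
|∇h| = √(0.0006452² + 0.006400²) = 0.006432

0.00643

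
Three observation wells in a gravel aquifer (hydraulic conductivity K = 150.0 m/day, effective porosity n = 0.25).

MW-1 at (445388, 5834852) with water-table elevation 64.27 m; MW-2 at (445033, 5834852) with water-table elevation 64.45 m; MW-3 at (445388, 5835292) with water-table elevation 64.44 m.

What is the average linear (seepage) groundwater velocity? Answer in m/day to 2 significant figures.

0.38 m/day

∂h/∂x = (64.45 − 64.27) / (445033 − 445388) = -0.0005070
∂h/∂y = (64.44 − 64.27) / (5835292 − 5834852) = +0.0003864
|∇h| = √(-0.0005070² + 0.0003864²) = 0.0006375
Seepage velocity v = K·i/n = 150.0 × 0.0006375 / 0.25 = 0.3825 m/day.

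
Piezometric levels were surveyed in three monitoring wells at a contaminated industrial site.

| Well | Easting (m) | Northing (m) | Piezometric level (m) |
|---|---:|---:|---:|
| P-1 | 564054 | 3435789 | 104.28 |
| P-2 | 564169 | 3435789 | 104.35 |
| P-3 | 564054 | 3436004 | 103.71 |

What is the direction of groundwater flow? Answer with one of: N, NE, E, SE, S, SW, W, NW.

∂h/∂x = (104.35 − 104.28) / (564169 − 564054) = +0.0006087
∂h/∂y = (103.71 − 104.28) / (3436004 − 3435789) = -0.002651
Flow = −∇h = (-0.0006087 east, +0.002651 north), which points north.

N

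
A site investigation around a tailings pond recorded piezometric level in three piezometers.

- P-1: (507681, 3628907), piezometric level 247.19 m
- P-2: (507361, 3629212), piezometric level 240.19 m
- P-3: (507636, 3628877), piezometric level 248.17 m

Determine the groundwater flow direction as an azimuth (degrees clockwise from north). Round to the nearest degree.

Three-point gradient (reference P-1): Δ to P-2 = (-320, 305, -7.00), Δ to P-3 = (-45, -30, +0.98).
∂h/∂x = -0.003811, ∂h/∂y = -0.02695 (det = 23325).
Flow direction (−∇h) has components (+0.003811 E, +0.02695 N).
Azimuth = atan2(E, N) = atan2(+0.003811, +0.02695) = 8.0° ≈ 008°.

008°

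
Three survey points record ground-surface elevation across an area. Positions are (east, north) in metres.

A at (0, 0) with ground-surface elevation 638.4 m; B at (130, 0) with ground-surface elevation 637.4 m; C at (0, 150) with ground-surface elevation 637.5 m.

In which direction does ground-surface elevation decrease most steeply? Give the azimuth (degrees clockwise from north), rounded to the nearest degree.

052°

∂z/∂x = (637.4 − 638.4) / (130 − 0) = -0.007692
∂z/∂y = (637.5 − 638.4) / (150 − 0) = -0.006000
Steepest decrease is along −∇f: components (+0.007692 E, +0.006000 N).
Azimuth = atan2(+0.007692, +0.006000) = 52.0° ≈ 052°.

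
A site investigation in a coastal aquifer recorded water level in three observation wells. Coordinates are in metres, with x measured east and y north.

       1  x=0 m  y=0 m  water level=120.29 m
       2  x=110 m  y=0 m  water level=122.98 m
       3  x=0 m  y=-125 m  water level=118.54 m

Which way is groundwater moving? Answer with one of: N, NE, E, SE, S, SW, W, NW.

∂h/∂x = (122.98 − 120.29) / (110 − 0) = +0.02445
∂h/∂y = (118.54 − 120.29) / (-125 − 0) = +0.01400
Flow = −∇h = (-0.02445 east, -0.01400 north), which points southwest.

SW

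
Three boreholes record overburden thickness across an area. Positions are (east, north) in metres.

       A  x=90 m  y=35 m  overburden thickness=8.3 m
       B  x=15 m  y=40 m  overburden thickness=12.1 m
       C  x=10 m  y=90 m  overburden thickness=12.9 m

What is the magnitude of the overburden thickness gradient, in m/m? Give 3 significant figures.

0.0511 m/m

With d = a·x + b·y + c and A as origin, the differences give:
  (-75)·a + 5·b = +3.8
  (-80)·a + 55·b = +4.6
Eliminate b (×55 and ×5, subtract): -3725·a = 186.00 → a = ∂d/∂x = -0.04993
Back-substitute: b = ∂d/∂y = +0.01101.
|∇f| = √(-0.04993² + 0.01101²) = 0.05113 m/m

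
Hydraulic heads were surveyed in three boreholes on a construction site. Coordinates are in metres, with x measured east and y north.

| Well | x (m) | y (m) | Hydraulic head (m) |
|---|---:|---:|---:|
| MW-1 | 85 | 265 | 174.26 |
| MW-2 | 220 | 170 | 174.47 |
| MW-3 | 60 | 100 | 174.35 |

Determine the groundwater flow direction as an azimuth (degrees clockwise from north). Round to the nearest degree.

304°

Differences from MW-1: to MW-2 (Δx, Δy, Δh) = (135, -95, +0.21); to MW-3 = (-25, -165, +0.09).
Solve a·Δx + b·Δy = Δh: det = 135·(-165) − (-25)·(-95) = -24650.
∂h/∂x = [(+0.21)·(-165) − (+0.09)·(-95)] / -24650 = +0.001059
∂h/∂y = [135·(+0.09) − (-25)·(+0.21)] / -24650 = -0.0007059
Flow direction (−∇h) has components (-0.001059 E, +0.0007059 N).
Azimuth = atan2(E, N) = atan2(-0.001059, +0.0007059) = 303.7° ≈ 304°.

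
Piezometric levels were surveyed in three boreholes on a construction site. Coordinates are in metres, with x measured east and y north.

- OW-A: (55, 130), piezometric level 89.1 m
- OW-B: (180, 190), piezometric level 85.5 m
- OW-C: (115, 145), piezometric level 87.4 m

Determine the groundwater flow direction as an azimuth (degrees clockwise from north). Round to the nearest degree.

086°

With h = a·x + b·y + c and OW-A as origin, the differences give:
  125·a + 60·b = -3.6
  60·a + 15·b = -1.7
Eliminate b (×15 and ×60, subtract): -1725·a = 48.00 → a = ∂h/∂x = -0.02783
Back-substitute: b = ∂h/∂y = -0.002029.
Flow direction (−∇h) has components (+0.02783 E, +0.002029 N).
Azimuth = atan2(E, N) = atan2(+0.02783, +0.002029) = 85.8° ≈ 086°.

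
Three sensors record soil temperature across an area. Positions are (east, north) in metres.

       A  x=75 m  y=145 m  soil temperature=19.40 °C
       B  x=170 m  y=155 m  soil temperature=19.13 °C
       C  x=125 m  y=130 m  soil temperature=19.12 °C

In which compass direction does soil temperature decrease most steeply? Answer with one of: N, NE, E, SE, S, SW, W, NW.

Taking A as reference: B−A = (95, 10, -0.27); C−A = (50, -15, -0.28).
Solve a·Δx + b·Δy = ΔT: det = 95·(-15) − 50·10 = -1925.
∂T/∂x = [(-0.27)·(-15) − (-0.28)·10] / -1925 = -0.003558
∂T/∂y = [95·(-0.28) − 50·(-0.27)] / -1925 = +0.006805
Steepest decrease is along −∇f = (+0.003558 E, -0.006805 N) → southeast.

SE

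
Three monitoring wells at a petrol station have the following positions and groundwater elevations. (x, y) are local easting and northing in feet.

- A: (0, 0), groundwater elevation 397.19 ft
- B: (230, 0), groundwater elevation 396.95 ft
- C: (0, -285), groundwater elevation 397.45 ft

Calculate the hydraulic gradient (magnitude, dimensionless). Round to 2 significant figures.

0.0014

∂h/∂x = (396.95 − 397.19) / (230 − 0) = -0.001043
∂h/∂y = (397.45 − 397.19) / (-285 − 0) = -0.0009123
|∇h| = √(-0.001043² + -0.0009123²) = 0.001386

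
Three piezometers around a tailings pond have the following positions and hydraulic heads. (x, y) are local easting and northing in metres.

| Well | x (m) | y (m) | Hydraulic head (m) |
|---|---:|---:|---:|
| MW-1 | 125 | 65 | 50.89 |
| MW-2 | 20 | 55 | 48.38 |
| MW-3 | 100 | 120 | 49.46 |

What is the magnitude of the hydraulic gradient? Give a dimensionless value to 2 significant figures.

0.029

With h = a·x + b·y + c and MW-1 as origin, the differences give:
  (-105)·a + (-10)·b = -2.51
  (-25)·a + 55·b = -1.43
Eliminate b (×55 and ×(-10), subtract): -6025·a = -152.350 → a = ∂h/∂x = +0.02529
Back-substitute: b = ∂h/∂y = -0.01451.
|∇h| = √(0.02529² + -0.01451²) = 0.02916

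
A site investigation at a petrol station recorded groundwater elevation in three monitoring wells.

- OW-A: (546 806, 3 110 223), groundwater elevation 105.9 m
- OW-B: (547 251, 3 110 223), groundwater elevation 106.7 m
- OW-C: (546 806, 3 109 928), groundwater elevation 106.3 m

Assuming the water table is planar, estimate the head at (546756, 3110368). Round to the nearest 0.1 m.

∂h/∂x = (106.7 − 105.9) / (547251 − 546806) = +0.001798
∂h/∂y = (106.3 − 105.9) / (3109928 − 3110223) = -0.001356
h(546756, 3110368) = 105.9 + (+0.001798)·(-50) + (-0.001356)·(145) = 105.9 -0.090 -0.197 = 105.614 m.

105.6 m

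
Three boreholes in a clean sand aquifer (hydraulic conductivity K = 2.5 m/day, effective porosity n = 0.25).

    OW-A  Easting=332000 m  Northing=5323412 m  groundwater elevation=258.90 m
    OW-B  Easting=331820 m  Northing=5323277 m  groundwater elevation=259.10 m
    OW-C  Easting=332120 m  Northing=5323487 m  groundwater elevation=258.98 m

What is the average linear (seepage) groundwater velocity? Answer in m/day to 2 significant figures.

Taking OW-A as reference: OW-B−OW-A = (-180, -135, +0.20); OW-C−OW-A = (120, 75, +0.08).
Determinant of the coordinate differences = (-180)·75 − 120·(-135) = 2700.
∂h/∂x = [(+0.20)·75 − (+0.08)·(-135)] / 2700 = +0.009556
∂h/∂y = [(-180)·(+0.08) − 120·(+0.20)] / 2700 = -0.01422
|∇h| = √(0.009556² + -0.01422²) = 0.01713
Seepage velocity v = K·i/n = 2.5 × 0.01713 / 0.25 = 0.1713 m/day.

0.17 m/day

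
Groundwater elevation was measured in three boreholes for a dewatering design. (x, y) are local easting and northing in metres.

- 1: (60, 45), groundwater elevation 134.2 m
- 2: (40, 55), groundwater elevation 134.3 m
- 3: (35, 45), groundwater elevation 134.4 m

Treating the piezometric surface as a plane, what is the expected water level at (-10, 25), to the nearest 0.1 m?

134.9 m

Differences from 1: to 2 (Δx, Δy, Δh) = (-20, 10, +0.1); to 3 = (-25, 0, +0.2).
Solve a·Δx + b·Δy = Δh: det = (-20)·0 − (-25)·10 = 250.
∂h/∂x = [(+0.1)·0 − (+0.2)·10] / 250 = -0.008000
∂h/∂y = [(-20)·(+0.2) − (-25)·(+0.1)] / 250 = -0.006000
h(-10, 25) = 134.2 + (-0.008000)·(-70) + (-0.006000)·(-20) = 134.2 +0.560 +0.120 = 134.880 m.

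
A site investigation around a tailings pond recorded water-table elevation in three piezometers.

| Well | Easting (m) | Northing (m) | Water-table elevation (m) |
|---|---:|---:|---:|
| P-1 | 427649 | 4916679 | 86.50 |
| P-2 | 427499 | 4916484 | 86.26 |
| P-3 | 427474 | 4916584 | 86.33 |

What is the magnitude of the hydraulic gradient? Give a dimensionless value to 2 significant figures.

0.00098

With h = a·x + b·y + c and P-1 as origin, the differences give:
  (-150)·a + (-195)·b = -0.24
  (-175)·a + (-95)·b = -0.17
Eliminate b (×(-95) and ×(-195), subtract): -19875·a = -10.350 → a = ∂h/∂x = +0.0005208
Back-substitute: b = ∂h/∂y = +0.0008302.
|∇h| = √(0.0005208² + 0.0008302²) = 0.00098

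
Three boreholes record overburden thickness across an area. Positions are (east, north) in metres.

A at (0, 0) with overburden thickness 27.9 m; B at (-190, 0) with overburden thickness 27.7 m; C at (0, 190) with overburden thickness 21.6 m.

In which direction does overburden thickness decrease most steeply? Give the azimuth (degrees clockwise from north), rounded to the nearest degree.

358°

∂d/∂x = (27.7 − 27.9) / (-190 − 0) = +0.001053
∂d/∂y = (21.6 − 27.9) / (190 − 0) = -0.03316
Steepest decrease is along −∇f: components (-0.001053 E, +0.03316 N).
Azimuth = atan2(-0.001053, +0.03316) = 358.2° ≈ 358°.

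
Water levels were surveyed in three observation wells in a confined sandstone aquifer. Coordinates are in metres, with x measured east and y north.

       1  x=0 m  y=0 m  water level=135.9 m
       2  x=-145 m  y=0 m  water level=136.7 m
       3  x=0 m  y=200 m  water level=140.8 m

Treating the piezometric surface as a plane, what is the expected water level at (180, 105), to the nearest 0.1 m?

137.5 m

∂h/∂x = (136.7 − 135.9) / (-145 − 0) = -0.005517
∂h/∂y = (140.8 − 135.9) / (200 − 0) = +0.02450
h(180, 105) = 135.9 + (-0.005517)·(180) + (+0.02450)·(105) = 135.9 -0.993 +2.573 = 137.479 m.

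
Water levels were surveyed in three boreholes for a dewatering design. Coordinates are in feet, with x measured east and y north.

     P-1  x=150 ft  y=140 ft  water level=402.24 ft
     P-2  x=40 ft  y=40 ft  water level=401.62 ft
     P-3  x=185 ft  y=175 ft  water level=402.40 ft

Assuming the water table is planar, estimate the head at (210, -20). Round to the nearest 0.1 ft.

Three-point gradient (reference P-1): Δ to P-2 = (-110, -100, -0.62), Δ to P-3 = (35, 35, +0.16).
∂h/∂x = +0.01629, ∂h/∂y = -0.01171 (det = -350).
h(210, -20) = 402.24 + (+0.01629)·(60) + (-0.01171)·(-160) = 402.24 +0.977 +1.874 = 405.091 ft.

405.1 ft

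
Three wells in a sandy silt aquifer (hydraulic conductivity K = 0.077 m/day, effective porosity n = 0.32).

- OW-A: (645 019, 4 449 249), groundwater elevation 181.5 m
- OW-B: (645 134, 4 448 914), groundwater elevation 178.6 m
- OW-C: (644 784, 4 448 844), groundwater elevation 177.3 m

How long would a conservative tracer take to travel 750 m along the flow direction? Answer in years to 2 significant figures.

Three-point gradient (reference OW-A): Δ to OW-B = (115, -335, -2.9), Δ to OW-C = (-235, -405, -4.2).
∂h/∂x = +0.001856, ∂h/∂y = +0.009294 (det = -125300).
|∇h| = √(0.001856² + 0.009294²) = 0.009478
Seepage velocity v = K·i/n = 0.077 × 0.009478 / 0.32 = 0.002281 m/day.
t = 750 / 0.002281 = 3.288e+05 days = 900 years.

900 years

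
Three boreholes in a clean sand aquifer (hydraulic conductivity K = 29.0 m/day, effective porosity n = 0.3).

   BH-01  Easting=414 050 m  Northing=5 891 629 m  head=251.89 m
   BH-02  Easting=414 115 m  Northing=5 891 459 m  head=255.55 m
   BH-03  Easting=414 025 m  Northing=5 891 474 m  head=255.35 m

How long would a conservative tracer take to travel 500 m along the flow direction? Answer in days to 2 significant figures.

Taking BH-01 as reference: BH-02−BH-01 = (65, -170, +3.66); BH-03−BH-01 = (-25, -155, +3.46).
Solve a·Δx + b·Δy = Δh: det = 65·(-155) − (-25)·(-170) = -14325.
∂h/∂x = [(+3.66)·(-155) − (+3.46)·(-170)] / -14325 = -0.001459
∂h/∂y = [65·(+3.46) − (-25)·(+3.66)] / -14325 = -0.02209
|∇h| = √(-0.001459² + -0.02209²) = 0.02214
Seepage velocity v = K·i/n = 29.0 × 0.02214 / 0.3 = 2.14 m/day.
t = 500 / 2.14 = 233.6 days.

230 days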